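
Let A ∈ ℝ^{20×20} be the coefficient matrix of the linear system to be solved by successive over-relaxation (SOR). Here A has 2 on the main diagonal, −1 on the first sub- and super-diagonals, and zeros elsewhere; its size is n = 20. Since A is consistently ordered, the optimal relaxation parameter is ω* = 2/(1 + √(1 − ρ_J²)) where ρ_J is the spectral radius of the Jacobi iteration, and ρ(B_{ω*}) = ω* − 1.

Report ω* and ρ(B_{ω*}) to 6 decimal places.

ω* = 1.740580, ρ_SOR = 0.740580

½·tridiag(1,0,1) at n=20: λ_k = cos(kπ/21); max |λ| at k=1 ⇒ ρ_J = cos(π/21) ≈ 0.988831.
√(1−ρ_J²) simplifies to sin(π/21) = 0.1490423.
Then 2/(1+√(1−ρ_J²)) = 2/(1+0.1490423); ω* = 2/1.1490423 = 1.740580.
and ρ(B_{ω*}) = 1.740580 − 1 = 0.740580.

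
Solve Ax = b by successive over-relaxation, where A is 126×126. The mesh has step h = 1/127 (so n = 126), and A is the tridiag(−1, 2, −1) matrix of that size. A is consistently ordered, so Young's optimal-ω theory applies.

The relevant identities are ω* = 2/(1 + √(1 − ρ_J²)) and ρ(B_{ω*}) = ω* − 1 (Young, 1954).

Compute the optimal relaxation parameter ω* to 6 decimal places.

½·tridiag(1,0,1) at n=126: λ_k = cos(kπ/127); max |λ| at k=1 ⇒ ρ_J = cos(π/127) ≈ 0.999694.
√(1−ρ_J²) = |sin(π/127)| = 0.0247344
ω* = 2 / (1 + 0.0247344) = 2 / 1.0247344 ≈ 1.951725.
ρ(B_{ω*}) = ω*−1 = 0.951725

ω* = 1.951725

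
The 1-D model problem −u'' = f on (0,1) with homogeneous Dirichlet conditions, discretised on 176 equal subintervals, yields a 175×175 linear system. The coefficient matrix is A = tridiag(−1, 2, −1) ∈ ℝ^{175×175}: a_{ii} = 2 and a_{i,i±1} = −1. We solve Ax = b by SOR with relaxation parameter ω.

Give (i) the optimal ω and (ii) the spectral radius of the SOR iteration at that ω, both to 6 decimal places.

ρ_J = max_k |cos(kπ/176)| = cos(π/176) = 0.999841
√(1 − cos²(π/176)) = sin(π/176) ≈ 0.0178490.
ω* = 2 / (1 + 0.0178490) = 2 / 1.0178490 ≈ 1.964928.
[ρ_SOR] ω* − 1 = 0.964928.

ω* = 1.964928, ρ_SOR = 0.964928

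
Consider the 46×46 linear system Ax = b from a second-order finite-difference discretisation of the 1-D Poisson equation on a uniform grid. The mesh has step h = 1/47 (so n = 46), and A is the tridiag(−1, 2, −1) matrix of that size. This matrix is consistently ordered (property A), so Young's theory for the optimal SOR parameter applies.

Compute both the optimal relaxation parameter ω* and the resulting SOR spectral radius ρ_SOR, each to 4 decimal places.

ρ_J = max_k |cos(kπ/47)| = cos(π/47) = 0.9978
√(1−ρ_J²) simplifies to sin(π/47) = 0.06679.
ω* = 2/(1+0.06679) = 1.8748
Hence ρ(B_{ω*}) = 1.8748 − 1 = 0.8748.

ω* = 1.8748, ρ_SOR = 0.8748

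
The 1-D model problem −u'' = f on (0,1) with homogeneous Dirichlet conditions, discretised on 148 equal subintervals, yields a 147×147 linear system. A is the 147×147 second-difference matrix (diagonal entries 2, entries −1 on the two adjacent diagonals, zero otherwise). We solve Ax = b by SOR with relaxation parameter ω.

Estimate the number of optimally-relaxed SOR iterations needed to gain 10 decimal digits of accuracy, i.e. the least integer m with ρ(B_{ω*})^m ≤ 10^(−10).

spectrum of D⁻¹(L+U) = {cos(kπ/148) : 1≤k≤147}; ρ_J = cos(π/148) = 0.9997747.
√(1−ρ_J²) = |sin(π/148)| = 0.0212254
[ω*] 2 ÷ (1 + 0.0212254) = 2 ÷ 1.0212254 = 1.9584315.
ρ(B_{ω*}) = ω*−1 = 0.9584315
m ≥ 10·ln10 / (−ln 0.9584315) = 542.332; smallest integer m = 543.

m = 543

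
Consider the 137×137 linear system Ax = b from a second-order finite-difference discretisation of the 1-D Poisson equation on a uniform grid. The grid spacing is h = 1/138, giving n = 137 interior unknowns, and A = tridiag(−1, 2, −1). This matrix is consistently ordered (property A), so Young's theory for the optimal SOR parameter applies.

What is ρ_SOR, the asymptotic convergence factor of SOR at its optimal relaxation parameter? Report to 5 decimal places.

B_J for the 137×137 system has eigenvalues cos(kπ/138); ρ_J = cos(π/138) = 0.99974.
√(1−ρ_J²) simplifies to sin(π/138) = 0.022763.
ω* = 2/(1 + 0.022763) = 2/1.022763 = 1.95549.
ρ(B_{ω*}) = ω*−1 = 0.95549

ρ_SOR = 0.95549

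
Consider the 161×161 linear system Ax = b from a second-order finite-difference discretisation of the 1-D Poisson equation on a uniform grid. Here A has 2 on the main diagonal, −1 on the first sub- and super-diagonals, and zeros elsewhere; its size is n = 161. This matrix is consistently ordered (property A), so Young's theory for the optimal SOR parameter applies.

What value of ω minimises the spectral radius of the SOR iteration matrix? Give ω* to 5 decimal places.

spectrum of D⁻¹(L+U) = {cos(kπ/162) : 1≤k≤161}; ρ_J = cos(π/162) = 0.99981.
√(1−ρ_J²) = |sin(π/162)| = 0.019391
So ω* = 2/1.019391 = 1.96196 (Young).
At ω = 1.96196 every |λ(B_ω)| = ω−1, so ρ_SOR = 0.96196.

ω* = 1.96196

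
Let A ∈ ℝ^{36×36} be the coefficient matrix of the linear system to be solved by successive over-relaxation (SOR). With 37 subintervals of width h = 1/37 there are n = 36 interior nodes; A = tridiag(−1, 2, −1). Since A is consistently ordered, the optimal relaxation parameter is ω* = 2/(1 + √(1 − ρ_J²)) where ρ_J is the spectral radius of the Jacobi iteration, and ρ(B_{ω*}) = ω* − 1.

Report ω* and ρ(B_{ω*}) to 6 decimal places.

ω* = 1.843648, ρ_SOR = 0.843648

B_J for the 36×36 system has eigenvalues cos(kπ/37); ρ_J = cos(π/37) = 0.996397.
1 − cos²(π/37) = sin²(π/37) ⇒ √(1−ρ_J²) = sin(π/37) = 0.0848059.
Young: ω* = 2/(1+√(1−ρ_J²)) = 2/(1+0.0848059) = 2/1.0848059 = 1.843648.
At ω = 1.843648 every |λ(B_ω)| = ω−1, so ρ_SOR = 0.843648.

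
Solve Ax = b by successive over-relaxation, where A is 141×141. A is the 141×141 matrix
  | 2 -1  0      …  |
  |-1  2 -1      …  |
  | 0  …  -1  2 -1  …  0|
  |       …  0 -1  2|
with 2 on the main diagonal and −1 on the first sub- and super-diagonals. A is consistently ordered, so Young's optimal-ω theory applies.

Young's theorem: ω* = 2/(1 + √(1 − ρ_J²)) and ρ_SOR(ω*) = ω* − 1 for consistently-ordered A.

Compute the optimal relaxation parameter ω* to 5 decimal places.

½·tridiag(1,0,1) at n=141: λ_k = cos(kπ/142); max |λ| at k=1 ⇒ ρ_J = cos(π/142) ≈ 0.99976.
√(1−ρ_J²) = |sin(π/142)| = 0.022122
[ω*] 2 ÷ (1 + 0.022122) = 2 ÷ 1.022122 = 1.95671.
ρ_SOR = ω* − 1 = 1.95671 − 1 = 0.95671.

ω* = 1.95671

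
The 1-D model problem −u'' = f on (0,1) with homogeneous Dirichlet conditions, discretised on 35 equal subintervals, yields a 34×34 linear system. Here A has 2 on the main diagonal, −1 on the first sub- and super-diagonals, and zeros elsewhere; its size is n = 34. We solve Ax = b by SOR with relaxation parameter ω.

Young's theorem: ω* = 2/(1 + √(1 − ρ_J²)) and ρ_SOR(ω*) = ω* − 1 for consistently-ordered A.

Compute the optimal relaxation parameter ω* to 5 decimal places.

½·tridiag(1,0,1) at n=34: λ_k = cos(kπ/35); max |λ| at k=1 ⇒ ρ_J = cos(π/35) ≈ 0.99597.
√(1−ρ_J²) = |sin(π/35)| = 0.089639
ω* = 2/(1 + 0.089639) = 2/1.089639 = 1.83547.
and ρ(B_{ω*}) = 1.83547 − 1 = 0.83547.

ω* = 1.83547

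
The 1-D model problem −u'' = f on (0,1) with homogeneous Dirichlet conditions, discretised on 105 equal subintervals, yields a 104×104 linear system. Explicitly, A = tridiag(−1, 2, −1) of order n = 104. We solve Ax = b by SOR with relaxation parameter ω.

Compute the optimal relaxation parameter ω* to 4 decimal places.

n=104: λ(B_J) = 1 − λ(A)/2 = cos(kπ/105); k=1 gives ρ_J = 0.9996.
√(1−ρ_J²) = |sin(π/105)| = 0.02992
ω* = 2/(1 + 0.02992) = 2/1.02992 = 1.9419.
ρ_SOR = ω* − 1 ≈ 0.9419.

ω* = 1.9419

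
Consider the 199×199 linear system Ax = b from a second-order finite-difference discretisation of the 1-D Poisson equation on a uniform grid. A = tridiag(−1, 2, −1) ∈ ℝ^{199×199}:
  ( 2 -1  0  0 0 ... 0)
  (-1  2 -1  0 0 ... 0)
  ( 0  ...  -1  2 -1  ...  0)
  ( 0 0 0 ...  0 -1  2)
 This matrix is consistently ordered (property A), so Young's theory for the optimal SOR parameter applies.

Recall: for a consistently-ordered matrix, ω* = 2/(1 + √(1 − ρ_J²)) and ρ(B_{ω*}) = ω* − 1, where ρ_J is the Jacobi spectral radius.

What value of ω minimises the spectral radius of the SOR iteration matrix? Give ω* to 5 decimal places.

spectrum of D⁻¹(L+U) = {cos(kπ/200) : 1≤k≤199}; ρ_J = cos(π/200) = 0.99988.
√(1−ρ_J²) = |sin(π/200)| = 0.015707
Young: ω* = 2/(1+√(1−ρ_J²)) = 2/(1+0.015707) = 2/1.015707 = 1.96907.
ρ_SOR = ω* − 1 ≈ 0.96907.

ω* = 1.96907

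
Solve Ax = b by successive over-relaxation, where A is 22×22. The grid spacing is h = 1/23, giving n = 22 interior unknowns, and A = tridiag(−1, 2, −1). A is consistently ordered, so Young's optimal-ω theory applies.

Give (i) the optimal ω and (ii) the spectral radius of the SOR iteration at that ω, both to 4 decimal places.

½·tridiag(1,0,1) at n=22: λ_k = cos(kπ/23); max |λ| at k=1 ⇒ ρ_J = cos(π/23) ≈ 0.9907.
√(1 − cos²(π/23)) = sin(π/23) ≈ 0.13617.
ω* = 2/(1+0.13617) = 1.7603
ρ_SOR = ω* − 1 = 1.7603 − 1 = 0.7603.

ω* = 1.7603, ρ_SOR = 0.7603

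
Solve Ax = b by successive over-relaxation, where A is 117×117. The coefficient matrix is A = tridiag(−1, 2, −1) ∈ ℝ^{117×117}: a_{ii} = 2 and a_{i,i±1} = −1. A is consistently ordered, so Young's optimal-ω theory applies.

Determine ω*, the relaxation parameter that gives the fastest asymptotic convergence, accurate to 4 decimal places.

B_J for the 117×117 system has eigenvalues cos(kπ/118); ρ_J = cos(π/118) = 0.9996.
1 − cos²(π/118) = sin²(π/118) ⇒ √(1−ρ_J²) = sin(π/118) = 0.02662.
ω* = 2 / (1 + 0.02662) = 2 / 1.02662 ≈ 1.9481.
and ρ(B_{ω*}) = 1.9481 − 1 = 0.9481.

ω* = 1.9481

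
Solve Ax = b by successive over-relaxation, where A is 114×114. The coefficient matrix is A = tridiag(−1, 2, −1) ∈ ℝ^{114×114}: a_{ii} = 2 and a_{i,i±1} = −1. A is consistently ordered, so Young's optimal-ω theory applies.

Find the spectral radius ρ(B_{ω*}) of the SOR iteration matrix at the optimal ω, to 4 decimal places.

ρ_SOR = 0.9468

½·tridiag(1,0,1) at n=114: λ_k = cos(kπ/115); max |λ| at k=1 ⇒ ρ_J = cos(π/115) ≈ 0.9996.
root = sin(π/115) = 0.02731  (since 1−cos² = sin²).
ω* = 2/(1+0.02731) = 1.9468
Hence ρ(B_{ω*}) = 1.9468 − 1 = 0.9468.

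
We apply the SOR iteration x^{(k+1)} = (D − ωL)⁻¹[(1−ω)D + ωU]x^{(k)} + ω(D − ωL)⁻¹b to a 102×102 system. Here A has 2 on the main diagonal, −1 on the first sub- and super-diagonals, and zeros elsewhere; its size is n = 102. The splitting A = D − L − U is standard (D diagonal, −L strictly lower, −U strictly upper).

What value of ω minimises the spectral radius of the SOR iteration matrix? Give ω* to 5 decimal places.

ω* = 1.94081

With n=102, ρ(Jacobi) = cos(π/103) = 0.99953.
1 − cos²(π/103) = sin²(π/103) ⇒ √(1−ρ_J²) = sin(π/103) = 0.030496.
So ω* = 2/1.030496 = 1.94081 (Young).
ρ_SOR = ω* − 1 ≈ 0.94081.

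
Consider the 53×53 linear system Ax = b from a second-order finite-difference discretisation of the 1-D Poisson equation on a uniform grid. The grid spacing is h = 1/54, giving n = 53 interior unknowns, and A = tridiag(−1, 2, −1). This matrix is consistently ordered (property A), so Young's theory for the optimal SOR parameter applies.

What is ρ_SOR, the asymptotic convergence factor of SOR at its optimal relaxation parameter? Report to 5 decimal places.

ρ_SOR = 0.89010

n=53: λ(B_J) = 1 − λ(A)/2 = cos(kπ/54); k=1 gives ρ_J = 0.99831.
√(1−ρ_J²) simplifies to sin(π/54) = 0.058145.
Then 2/(1+√(1−ρ_J²)) = 2/(1+0.058145); ω* = 2/1.058145 = 1.89010.
ρ(B_{ω*}) = ω*−1 = 0.89010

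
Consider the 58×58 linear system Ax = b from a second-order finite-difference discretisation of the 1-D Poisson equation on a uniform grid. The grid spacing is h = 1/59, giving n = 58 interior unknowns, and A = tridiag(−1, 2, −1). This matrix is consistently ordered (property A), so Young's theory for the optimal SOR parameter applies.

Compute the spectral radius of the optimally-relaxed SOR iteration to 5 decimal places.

spectrum of D⁻¹(L+U) = {cos(kπ/59) : 1≤k≤58}; ρ_J = cos(π/59) = 0.99858.
√(1−ρ_J²) = |sin(π/59)| = 0.053222
Young: ω* = 2/(1+√(1−ρ_J²)) = 2/(1+0.053222) = 2/1.053222 = 1.89893.
ρ(B_{ω*}) = ω*−1 = 0.89893

ρ_SOR = 0.89893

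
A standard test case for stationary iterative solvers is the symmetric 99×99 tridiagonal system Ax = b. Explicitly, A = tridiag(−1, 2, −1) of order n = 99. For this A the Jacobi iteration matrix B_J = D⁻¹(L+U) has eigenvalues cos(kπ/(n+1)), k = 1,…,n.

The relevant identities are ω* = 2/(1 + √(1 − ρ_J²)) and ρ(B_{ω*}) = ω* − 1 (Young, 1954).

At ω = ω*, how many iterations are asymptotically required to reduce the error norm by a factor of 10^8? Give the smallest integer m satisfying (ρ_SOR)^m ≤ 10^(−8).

[ρ_J] n=99: ρ(B_J) = cos(π/(n+1)) = cos(π/100) = 0.9995066.
√(1−ρ_J²) simplifies to sin(π/100) = 0.0314108.
Then 2/(1+√(1−ρ_J²)) = 2/(1+0.0314108); ω* = 2/1.0314108 = 1.9390916.
ρ(B_{ω*}) = ω*−1 = 0.9390916
ρ_SOR^m ≤ 10^(−8) ⇔ m ≥ 8·ln10/(−ln 0.9390916) = 18.4207/0.0628423 = 293.126; m = ⌈293.126⌉ = 294.

m = 294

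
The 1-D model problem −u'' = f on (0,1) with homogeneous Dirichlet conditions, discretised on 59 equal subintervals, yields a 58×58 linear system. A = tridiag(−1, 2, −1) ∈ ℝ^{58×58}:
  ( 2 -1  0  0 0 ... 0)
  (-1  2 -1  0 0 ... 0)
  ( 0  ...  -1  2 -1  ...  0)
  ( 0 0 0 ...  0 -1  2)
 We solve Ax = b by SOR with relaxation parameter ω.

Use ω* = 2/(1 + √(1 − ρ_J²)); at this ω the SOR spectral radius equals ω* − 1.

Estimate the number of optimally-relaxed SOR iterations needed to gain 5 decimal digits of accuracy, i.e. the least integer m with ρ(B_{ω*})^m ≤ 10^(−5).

spectrum of D⁻¹(L+U) = {cos(kπ/59) : 1≤k≤58}; ρ_J = cos(π/59) = 0.9985827.
√(1−ρ_J²) = |sin(π/59)| = 0.0532222
ω* = 2 / (1 + 0.0532222) = 2 / 1.0532222 ≈ 1.8989345.
ρ_SOR = ω* − 1 = 1.8989345 − 1 = 0.8989345.
For 5 digits: m = 5·ln10 / (−ln 0.8989345) = 11.5129/0.106545 = 108.057; round up → m = 109.

m = 109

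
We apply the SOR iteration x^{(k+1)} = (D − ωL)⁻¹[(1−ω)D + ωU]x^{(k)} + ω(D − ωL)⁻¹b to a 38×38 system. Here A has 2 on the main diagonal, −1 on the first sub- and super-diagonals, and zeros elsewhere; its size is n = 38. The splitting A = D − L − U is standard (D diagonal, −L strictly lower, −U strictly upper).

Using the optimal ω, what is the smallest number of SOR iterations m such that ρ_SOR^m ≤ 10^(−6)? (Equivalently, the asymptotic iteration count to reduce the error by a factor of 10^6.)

n=38: λ(B_J) = 1 − λ(A)/2 = cos(kπ/39); k=1 gives ρ_J = 0.9967573.
root = sin(π/39) = 0.0804666  (since 1−cos² = sin²).
ω* = 2/(1+0.0804666) = 1.8510521
At ω = 1.8510521 every |λ(B_ω)| = ω−1, so ρ_SOR = 0.8510521.
Need (0.8510521)^m ≤ 10^(−6): m ≥ 6·ln10/|ln 0.8510521| = 13.8155/0.161282 = 85.661 ⇒ m = 86.

m = 86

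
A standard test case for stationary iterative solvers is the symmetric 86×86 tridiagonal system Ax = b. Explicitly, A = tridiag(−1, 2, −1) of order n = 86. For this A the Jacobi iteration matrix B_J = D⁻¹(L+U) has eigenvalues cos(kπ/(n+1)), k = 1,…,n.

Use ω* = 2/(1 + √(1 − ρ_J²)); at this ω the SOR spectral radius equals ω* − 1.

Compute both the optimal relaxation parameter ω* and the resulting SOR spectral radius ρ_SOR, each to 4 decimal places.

ρ_J = max_k |cos(kπ/87)| = cos(π/87) = 0.9993
root = sin(π/87) = 0.03610  (since 1−cos² = sin²).
ω* = 2 / (1 + 0.03610) = 2 / 1.03610 ≈ 1.9303.
and ρ(B_{ω*}) = 1.9303 − 1 = 0.9303.

ω* = 1.9303, ρ_SOR = 0.9303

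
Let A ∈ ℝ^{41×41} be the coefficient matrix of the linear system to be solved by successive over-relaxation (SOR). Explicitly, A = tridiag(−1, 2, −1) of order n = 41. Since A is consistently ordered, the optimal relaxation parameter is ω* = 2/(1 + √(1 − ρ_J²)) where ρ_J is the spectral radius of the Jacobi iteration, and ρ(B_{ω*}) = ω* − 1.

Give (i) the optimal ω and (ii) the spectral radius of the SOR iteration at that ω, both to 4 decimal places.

n=41: λ(B_J) = 1 − λ(A)/2 = cos(kπ/42); k=1 gives ρ_J = 0.9972.
1 − cos²(π/42) = sin²(π/42) ⇒ √(1−ρ_J²) = sin(π/42) = 0.07473.
ω* = 2/(1+0.07473) = 1.8609
[ρ_SOR] ω* − 1 = 0.8609.

ω* = 1.8609, ρ_SOR = 0.8609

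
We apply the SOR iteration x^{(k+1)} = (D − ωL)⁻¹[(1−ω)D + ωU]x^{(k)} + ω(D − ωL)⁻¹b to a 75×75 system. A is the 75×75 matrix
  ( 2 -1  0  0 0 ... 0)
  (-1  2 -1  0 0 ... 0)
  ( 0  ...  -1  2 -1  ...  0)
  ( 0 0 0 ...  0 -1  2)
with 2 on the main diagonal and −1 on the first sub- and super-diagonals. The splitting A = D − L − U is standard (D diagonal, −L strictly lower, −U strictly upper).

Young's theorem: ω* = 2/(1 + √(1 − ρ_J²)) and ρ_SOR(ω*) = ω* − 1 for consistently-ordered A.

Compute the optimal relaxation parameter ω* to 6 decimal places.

ω* = 1.920630

[ρ_J] n=75: ρ(B_J) = cos(π/(n+1)) = cos(π/76) = 0.999146.
root = sin(π/76) = 0.0413250  (since 1−cos² = sin²).
ω* = 2/(1 + 0.0413250) = 2/1.0413250 = 1.920630.
ρ_SOR = ω* − 1 ≈ 0.920630.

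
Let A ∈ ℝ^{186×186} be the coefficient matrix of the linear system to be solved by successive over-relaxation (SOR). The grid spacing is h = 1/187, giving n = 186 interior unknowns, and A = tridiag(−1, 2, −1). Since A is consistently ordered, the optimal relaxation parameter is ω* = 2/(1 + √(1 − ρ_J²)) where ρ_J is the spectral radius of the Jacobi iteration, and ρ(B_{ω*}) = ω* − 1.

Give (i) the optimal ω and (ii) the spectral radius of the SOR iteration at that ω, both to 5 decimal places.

ω* = 1.96696, ρ_SOR = 0.96696

[ρ_J] n=186: ρ(B_J) = cos(π/(n+1)) = cos(π/187) = 0.99986.
√(1−ρ_J²) = |sin(π/187)| = 0.016799
[ω*] 2 ÷ (1 + 0.016799) = 2 ÷ 1.016799 = 1.96696.
Hence ρ(B_{ω*}) = 1.96696 − 1 = 0.96696.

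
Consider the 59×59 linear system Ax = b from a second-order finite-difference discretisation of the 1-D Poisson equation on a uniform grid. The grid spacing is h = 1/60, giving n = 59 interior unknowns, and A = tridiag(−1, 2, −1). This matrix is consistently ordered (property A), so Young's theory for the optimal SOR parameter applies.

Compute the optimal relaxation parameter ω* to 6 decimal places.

With n=59, ρ(Jacobi) = cos(π/60) = 0.998630.
√(1 − cos²(π/60)) = sin(π/60) ≈ 0.0523360.
[ω*] 2 ÷ (1 + 0.0523360) = 2 ÷ 1.0523360 = 1.900534.
Hence ρ(B_{ω*}) = 1.900534 − 1 = 0.900534.

ω* = 1.900534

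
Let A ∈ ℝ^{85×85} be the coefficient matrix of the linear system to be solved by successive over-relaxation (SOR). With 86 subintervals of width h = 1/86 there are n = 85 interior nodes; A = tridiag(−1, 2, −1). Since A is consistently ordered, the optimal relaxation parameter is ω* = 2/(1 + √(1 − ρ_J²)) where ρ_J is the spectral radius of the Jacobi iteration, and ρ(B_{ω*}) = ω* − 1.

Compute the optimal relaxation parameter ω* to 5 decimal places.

ω* = 1.92953

With n=85, ρ(Jacobi) = cos(π/86) = 0.99933.
√(1−ρ_J²) simplifies to sin(π/86) = 0.036522.
[ω*] 2 ÷ (1 + 0.036522) = 2 ÷ 1.036522 = 1.92953.
At ω = 1.92953 every |λ(B_ω)| = ω−1, so ρ_SOR = 0.92953.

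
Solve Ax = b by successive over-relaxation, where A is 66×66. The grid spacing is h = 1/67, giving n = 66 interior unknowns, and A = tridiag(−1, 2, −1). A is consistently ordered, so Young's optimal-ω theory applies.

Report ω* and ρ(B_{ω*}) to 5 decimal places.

ω* = 1.91045, ρ_SOR = 0.91045

B_J for the 66×66 system has eigenvalues cos(kπ/67); ρ_J = cos(π/67) = 0.99890.
1 − cos²(π/67) = sin²(π/67) ⇒ √(1−ρ_J²) = sin(π/67) = 0.046872.
[ω*] 2 ÷ (1 + 0.046872) = 2 ÷ 1.046872 = 1.91045.
Hence ρ(B_{ω*}) = 1.91045 − 1 = 0.91045.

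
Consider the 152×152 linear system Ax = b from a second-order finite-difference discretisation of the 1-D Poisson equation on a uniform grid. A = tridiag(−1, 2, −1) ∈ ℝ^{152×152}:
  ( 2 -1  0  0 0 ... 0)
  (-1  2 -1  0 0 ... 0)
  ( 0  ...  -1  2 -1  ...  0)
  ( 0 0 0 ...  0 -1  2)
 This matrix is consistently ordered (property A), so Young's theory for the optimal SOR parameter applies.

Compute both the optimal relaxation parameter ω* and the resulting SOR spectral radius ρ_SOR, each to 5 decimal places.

ω* = 1.95976, ρ_SOR = 0.95976

spectrum of D⁻¹(L+U) = {cos(kπ/153) : 1≤k≤152}; ρ_J = cos(π/153) = 0.99979.
1 − cos²(π/153) = sin²(π/153) ⇒ √(1−ρ_J²) = sin(π/153) = 0.020532.
ω* = 2 / (1 + 0.020532) = 2 / 1.020532 ≈ 1.95976.
Hence ρ(B_{ω*}) = 1.95976 − 1 = 0.95976.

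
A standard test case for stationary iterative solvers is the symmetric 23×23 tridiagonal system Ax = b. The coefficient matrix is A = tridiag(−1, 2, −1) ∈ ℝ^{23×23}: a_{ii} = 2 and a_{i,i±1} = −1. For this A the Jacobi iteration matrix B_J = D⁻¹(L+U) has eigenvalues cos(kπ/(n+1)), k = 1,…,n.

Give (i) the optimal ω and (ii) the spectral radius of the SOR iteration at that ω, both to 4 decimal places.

ω* = 1.7691, ρ_SOR = 0.7691

With n=23, ρ(Jacobi) = cos(π/24) = 0.9914.
√(1−ρ_J²) = |sin(π/24)| = 0.13053
[ω*] 2 ÷ (1 + 0.13053) = 2 ÷ 1.13053 = 1.7691.
At ω = 1.7691 every |λ(B_ω)| = ω−1, so ρ_SOR = 0.7691.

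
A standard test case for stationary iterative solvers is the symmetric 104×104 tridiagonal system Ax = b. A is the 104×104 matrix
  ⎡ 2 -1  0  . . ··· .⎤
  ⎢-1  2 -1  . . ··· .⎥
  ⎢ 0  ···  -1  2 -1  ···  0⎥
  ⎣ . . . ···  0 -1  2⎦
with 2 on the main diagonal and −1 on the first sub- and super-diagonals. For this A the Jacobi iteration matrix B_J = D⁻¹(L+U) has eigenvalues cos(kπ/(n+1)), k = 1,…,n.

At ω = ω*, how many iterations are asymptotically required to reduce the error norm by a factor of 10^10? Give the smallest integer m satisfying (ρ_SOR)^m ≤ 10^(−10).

m = 385

B_J for the 104×104 system has eigenvalues cos(kπ/105); ρ_J = cos(π/105) = 0.9995524.
√(1−ρ_J²) = |sin(π/105)| = 0.0299155
So ω* = 2/1.0299155 = 1.9419069 (Young).
ρ_SOR = ω* − 1 ≈ 0.9419069.
For 10 digits: m = 10·ln10 / (−ln 0.9419069) = 23.0259/0.0598488 = 384.735; round up → m = 385.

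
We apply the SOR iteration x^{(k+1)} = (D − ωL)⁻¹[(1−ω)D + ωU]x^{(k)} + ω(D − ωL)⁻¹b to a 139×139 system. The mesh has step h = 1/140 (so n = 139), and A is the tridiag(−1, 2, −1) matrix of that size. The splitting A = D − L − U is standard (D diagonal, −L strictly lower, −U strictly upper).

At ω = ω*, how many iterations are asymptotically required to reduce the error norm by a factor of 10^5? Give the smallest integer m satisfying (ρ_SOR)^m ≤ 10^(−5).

ρ_J = max_k |cos(kπ/140)| = cos(π/140) = 0.9997482
√(1 − cos²(π/140)) = sin(π/140) ≈ 0.0224381.
Then 2/(1+√(1−ρ_J²)) = 2/(1+0.0224381); ω* = 2/1.0224381 = 1.9561086.
and ρ(B_{ω*}) = 1.9561086 − 1 = 0.9561086.
For 5 digits: m = 5·ln10 / (−ln 0.9561086) = 11.5129/0.0448838 = 256.505; round up → m = 257.

m = 257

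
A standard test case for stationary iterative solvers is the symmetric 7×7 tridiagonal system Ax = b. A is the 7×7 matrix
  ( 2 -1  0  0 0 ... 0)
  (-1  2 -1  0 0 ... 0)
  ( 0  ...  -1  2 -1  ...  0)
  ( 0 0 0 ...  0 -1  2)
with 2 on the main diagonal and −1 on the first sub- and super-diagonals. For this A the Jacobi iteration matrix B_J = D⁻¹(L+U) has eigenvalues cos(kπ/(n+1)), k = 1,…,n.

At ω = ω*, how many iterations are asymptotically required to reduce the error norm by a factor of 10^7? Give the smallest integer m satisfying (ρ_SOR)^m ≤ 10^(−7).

B_J for the 7×7 system has eigenvalues cos(kπ/8); ρ_J = cos(π/8) = 0.9238795.
√(1 − cos²(π/8)) = sin(π/8) ≈ 0.3826834.
ω* = 2 / (1 + 0.3826834) = 2 / 1.3826834 ≈ 1.4464627.
and ρ(B_{ω*}) = 1.4464627 − 1 = 0.4464627.
m ≥ 7·ln10 / (−ln 0.4464627) = 19.988; smallest integer m = 20.

m = 20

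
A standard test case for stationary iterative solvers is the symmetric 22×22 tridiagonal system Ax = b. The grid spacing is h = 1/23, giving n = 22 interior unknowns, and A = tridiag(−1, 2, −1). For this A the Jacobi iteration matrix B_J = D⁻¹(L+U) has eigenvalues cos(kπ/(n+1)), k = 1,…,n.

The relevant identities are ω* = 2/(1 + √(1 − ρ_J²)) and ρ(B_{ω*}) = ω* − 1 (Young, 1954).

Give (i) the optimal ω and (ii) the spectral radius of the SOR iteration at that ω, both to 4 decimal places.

B_J for the 22×22 system has eigenvalues cos(kπ/23); ρ_J = cos(π/23) = 0.9907.
√(1−ρ_J²) simplifies to sin(π/23) = 0.13617.
ω* = 2/(1 + 0.13617) = 2/1.13617 = 1.7603.
Hence ρ(B_{ω*}) = 1.7603 − 1 = 0.7603.

ω* = 1.7603, ρ_SOR = 0.7603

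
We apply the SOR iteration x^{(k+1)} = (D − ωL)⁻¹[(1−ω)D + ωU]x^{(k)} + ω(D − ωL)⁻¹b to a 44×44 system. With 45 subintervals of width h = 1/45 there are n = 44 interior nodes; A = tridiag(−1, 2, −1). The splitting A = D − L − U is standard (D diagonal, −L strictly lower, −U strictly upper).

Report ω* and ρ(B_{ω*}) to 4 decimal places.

ρ_J = max_k |cos(kπ/45)| = cos(π/45) = 0.9976
√(1−ρ_J²) = |sin(π/45)| = 0.06976
[ω*] 2 ÷ (1 + 0.06976) = 2 ÷ 1.06976 = 1.8696.
ρ_SOR = ω* − 1 ≈ 0.8696.

ω* = 1.8696, ρ_SOR = 0.8696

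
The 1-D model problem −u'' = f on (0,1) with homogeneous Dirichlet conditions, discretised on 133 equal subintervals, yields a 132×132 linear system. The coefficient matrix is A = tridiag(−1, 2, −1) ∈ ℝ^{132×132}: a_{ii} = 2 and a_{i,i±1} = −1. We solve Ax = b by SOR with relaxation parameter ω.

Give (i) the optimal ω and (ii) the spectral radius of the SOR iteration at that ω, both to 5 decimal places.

ω* = 1.95385, ρ_SOR = 0.95385

[ρ_J] n=132: ρ(B_J) = cos(π/(n+1)) = cos(π/133) = 0.99972.
root = sin(π/133) = 0.023619  (since 1−cos² = sin²).
Young: ω* = 2/(1+√(1−ρ_J²)) = 2/(1+0.023619) = 2/1.023619 = 1.95385.
and ρ(B_{ω*}) = 1.95385 − 1 = 0.95385.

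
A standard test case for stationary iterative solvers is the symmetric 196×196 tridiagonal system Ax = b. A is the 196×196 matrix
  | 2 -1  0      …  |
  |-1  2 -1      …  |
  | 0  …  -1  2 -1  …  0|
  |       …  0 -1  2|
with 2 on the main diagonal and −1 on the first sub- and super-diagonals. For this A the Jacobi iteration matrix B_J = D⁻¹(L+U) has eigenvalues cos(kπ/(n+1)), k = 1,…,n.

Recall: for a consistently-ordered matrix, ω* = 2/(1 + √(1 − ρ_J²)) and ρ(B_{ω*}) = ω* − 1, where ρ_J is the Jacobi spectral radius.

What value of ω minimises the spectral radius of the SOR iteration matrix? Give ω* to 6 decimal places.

ω* = 1.968608

[ρ_J] n=196: ρ(B_J) = cos(π/(n+1)) = cos(π/197) = 0.999873.
√(1 − cos²(π/197)) = sin(π/197) ≈ 0.0159465.
ω* = 2/(1+0.0159465) = 1.968608
Hence ρ(B_{ω*}) = 1.968608 − 1 = 0.968608.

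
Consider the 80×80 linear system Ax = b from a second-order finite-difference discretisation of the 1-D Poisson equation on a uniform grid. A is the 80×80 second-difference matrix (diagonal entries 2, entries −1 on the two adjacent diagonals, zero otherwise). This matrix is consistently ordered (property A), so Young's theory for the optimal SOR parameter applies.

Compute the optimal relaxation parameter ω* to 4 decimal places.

spectrum of D⁻¹(L+U) = {cos(kπ/81) : 1≤k≤80}; ρ_J = cos(π/81) = 0.9992.
√(1−ρ_J²) simplifies to sin(π/81) = 0.03878.
Then 2/(1+√(1−ρ_J²)) = 2/(1+0.03878); ω* = 2/1.03878 = 1.9253.
ρ(B_{ω*}) = ω*−1 = 0.9253

ω* = 1.9253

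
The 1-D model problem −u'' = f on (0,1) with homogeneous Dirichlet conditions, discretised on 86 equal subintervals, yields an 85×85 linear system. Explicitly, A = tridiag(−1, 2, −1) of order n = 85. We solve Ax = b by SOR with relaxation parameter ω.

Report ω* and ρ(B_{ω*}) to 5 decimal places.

[ρ_J] n=85: ρ(B_J) = cos(π/(n+1)) = cos(π/86) = 0.99933.
√(1 − cos²(π/86)) = sin(π/86) ≈ 0.036522.
Then 2/(1+√(1−ρ_J²)) = 2/(1+0.036522); ω* = 2/1.036522 = 1.92953.
Hence ρ(B_{ω*}) = 1.92953 − 1 = 0.92953.

ω* = 1.92953, ρ_SOR = 0.92953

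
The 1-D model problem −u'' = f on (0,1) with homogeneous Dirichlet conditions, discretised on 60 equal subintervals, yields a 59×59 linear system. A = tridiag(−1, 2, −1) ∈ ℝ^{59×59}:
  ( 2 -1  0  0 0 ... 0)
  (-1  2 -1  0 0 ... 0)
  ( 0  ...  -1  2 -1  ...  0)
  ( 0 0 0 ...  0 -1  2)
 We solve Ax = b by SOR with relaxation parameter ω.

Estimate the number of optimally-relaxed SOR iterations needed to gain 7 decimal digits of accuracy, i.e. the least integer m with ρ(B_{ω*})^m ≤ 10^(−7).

m = 154

B_J for the 59×59 system has eigenvalues cos(kπ/60); ρ_J = cos(π/60) = 0.9986295.
√(1−ρ_J²) simplifies to sin(π/60) = 0.0523360.
[ω*] 2 ÷ (1 + 0.0523360) = 2 ÷ 1.0523360 = 1.9005337.
and ρ(B_{ω*}) = 1.9005337 − 1 = 0.9005337.
ρ_SOR^m ≤ 10^(−7) ⇔ m ≥ 7·ln10/(−ln 0.9005337) = 16.1181/0.104768 = 153.846; m = ⌈153.846⌉ = 154.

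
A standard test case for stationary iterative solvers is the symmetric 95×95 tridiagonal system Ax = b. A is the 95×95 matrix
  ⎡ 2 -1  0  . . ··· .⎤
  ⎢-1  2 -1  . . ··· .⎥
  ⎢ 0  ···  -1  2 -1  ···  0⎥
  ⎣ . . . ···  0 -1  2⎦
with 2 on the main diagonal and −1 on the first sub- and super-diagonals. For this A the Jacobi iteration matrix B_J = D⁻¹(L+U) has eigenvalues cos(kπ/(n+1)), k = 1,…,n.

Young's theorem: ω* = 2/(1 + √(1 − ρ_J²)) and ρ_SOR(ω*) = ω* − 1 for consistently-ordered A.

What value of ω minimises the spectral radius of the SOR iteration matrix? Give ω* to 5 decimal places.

ω* = 1.93664

½·tridiag(1,0,1) at n=95: λ_k = cos(kπ/96); max |λ| at k=1 ⇒ ρ_J = cos(π/96) ≈ 0.99946.
1 − cos²(π/96) = sin²(π/96) ⇒ √(1−ρ_J²) = sin(π/96) = 0.032719.
Then 2/(1+√(1−ρ_J²)) = 2/(1+0.032719); ω* = 2/1.032719 = 1.93664.
[ρ_SOR] ω* − 1 = 0.93664.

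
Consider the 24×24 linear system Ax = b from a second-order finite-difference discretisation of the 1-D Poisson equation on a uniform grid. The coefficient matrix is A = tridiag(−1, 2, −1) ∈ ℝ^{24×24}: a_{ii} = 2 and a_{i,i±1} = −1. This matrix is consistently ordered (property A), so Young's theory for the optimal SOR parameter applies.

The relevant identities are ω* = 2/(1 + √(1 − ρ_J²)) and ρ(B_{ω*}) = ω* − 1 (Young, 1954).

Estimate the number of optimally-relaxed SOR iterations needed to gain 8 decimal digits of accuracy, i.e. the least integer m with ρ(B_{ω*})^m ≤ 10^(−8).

½·tridiag(1,0,1) at n=24: λ_k = cos(kπ/25); max |λ| at k=1 ⇒ ρ_J = cos(π/25) ≈ 0.9921147.
1 − cos²(π/25) = sin²(π/25) ⇒ √(1−ρ_J²) = sin(π/25) = 0.1253332.
ω* = 2/(1+0.1253332) = 1.7772514
ρ_SOR = ω* − 1 = 1.7772514 − 1 = 0.7772514.
For 8 digits: m = 8·ln10 / (−ln 0.7772514) = 18.4207/0.251991 = 73.101; round up → m = 74.

m = 74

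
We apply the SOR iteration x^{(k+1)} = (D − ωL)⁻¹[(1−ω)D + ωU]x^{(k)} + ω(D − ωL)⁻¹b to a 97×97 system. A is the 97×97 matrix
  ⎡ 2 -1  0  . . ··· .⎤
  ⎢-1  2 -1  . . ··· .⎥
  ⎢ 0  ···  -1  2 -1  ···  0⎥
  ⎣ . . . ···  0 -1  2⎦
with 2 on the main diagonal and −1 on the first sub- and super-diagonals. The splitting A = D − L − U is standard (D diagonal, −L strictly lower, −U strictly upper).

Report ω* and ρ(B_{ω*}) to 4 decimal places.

ω* = 1.9379, ρ_SOR = 0.9379

ρ_J = max_k |cos(kπ/98)| = cos(π/98) = 0.9995
√(1−ρ_J²) simplifies to sin(π/98) = 0.03205.
ω* = 2/(1 + 0.03205) = 2/1.03205 = 1.9379.
ρ_SOR = ω* − 1 = 1.9379 − 1 = 0.9379.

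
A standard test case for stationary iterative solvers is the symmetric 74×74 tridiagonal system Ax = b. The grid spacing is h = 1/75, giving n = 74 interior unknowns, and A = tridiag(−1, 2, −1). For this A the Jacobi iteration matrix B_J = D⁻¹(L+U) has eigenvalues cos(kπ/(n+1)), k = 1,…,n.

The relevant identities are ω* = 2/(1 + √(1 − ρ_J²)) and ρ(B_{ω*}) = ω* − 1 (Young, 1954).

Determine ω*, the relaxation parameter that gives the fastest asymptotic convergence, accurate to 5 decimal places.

ω* = 1.91961

n=74: λ(B_J) = 1 − λ(A)/2 = cos(kπ/75); k=1 gives ρ_J = 0.99912.
√(1 − cos²(π/75)) = sin(π/75) ≈ 0.041876.
So ω* = 2/1.041876 = 1.91961 (Young).
ρ_SOR = ω* − 1 ≈ 0.91961.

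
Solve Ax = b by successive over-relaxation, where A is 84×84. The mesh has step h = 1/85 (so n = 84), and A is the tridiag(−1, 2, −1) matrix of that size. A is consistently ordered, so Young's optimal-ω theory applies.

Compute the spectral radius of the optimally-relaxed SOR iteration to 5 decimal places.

ρ_SOR = 0.92873

With n=84, ρ(Jacobi) = cos(π/85) = 0.99932.
√(1−ρ_J²) = |sin(π/85)| = 0.036951
Then 2/(1+√(1−ρ_J²)) = 2/(1+0.036951); ω* = 2/1.036951 = 1.92873.
Hence ρ(B_{ω*}) = 1.92873 − 1 = 0.92873.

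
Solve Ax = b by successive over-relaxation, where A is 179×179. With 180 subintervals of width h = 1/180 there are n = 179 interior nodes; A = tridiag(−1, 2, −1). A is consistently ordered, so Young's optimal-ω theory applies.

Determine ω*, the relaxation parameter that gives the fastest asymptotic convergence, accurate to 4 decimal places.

With n=179, ρ(Jacobi) = cos(π/180) = 0.9998.
√(1−ρ_J²) simplifies to sin(π/180) = 0.01745.
Then 2/(1+√(1−ρ_J²)) = 2/(1+0.01745); ω* = 2/1.01745 = 1.9657.
ρ(B_{ω*}) = ω*−1 = 0.9657

ω* = 1.9657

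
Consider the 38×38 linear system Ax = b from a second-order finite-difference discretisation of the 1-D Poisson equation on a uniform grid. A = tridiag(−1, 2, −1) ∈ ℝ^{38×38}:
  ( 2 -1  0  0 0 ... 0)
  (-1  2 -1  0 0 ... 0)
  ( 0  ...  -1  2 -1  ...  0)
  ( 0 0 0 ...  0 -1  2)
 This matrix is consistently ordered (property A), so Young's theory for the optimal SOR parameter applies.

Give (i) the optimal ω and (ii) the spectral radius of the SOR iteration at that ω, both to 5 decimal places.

n=38: λ(B_J) = 1 − λ(A)/2 = cos(kπ/39); k=1 gives ρ_J = 0.99676.
√(1−ρ_J²) simplifies to sin(π/39) = 0.080467.
ω* = 2 / (1 + 0.080467) = 2 / 1.080467 ≈ 1.85105.
ρ_SOR = ω* − 1 = 1.85105 − 1 = 0.85105.

ω* = 1.85105, ρ_SOR = 0.85105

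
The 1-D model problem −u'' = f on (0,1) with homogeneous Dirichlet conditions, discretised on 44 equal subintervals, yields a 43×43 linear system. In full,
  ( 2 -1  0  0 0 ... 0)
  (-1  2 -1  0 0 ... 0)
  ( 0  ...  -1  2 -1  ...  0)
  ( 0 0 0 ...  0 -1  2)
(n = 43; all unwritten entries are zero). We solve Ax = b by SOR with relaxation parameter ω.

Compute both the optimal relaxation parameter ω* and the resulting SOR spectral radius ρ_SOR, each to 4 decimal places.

ω* = 1.8668, ρ_SOR = 0.8668

B_J for the 43×43 system has eigenvalues cos(kπ/44); ρ_J = cos(π/44) = 0.9975.
√(1−ρ_J²) simplifies to sin(π/44) = 0.07134.
ω* = 2 / (1 + 0.07134) = 2 / 1.07134 ≈ 1.8668.
At ω = 1.8668 every |λ(B_ω)| = ω−1, so ρ_SOR = 0.8668.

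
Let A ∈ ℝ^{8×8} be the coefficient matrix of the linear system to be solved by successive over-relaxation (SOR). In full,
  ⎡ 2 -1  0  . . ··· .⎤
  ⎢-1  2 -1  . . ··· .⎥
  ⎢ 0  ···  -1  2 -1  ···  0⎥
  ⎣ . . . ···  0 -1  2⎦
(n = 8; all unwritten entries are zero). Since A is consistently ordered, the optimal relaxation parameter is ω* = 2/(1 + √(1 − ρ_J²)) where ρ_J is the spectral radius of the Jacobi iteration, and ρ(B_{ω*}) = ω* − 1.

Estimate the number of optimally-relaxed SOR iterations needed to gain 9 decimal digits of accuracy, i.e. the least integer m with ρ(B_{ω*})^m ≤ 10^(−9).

m = 30

ρ_J = max_k |cos(kπ/9)| = cos(π/9) = 0.9396926
√(1−ρ_J²) simplifies to sin(π/9) = 0.3420201.
[ω*] 2 ÷ (1 + 0.3420201) = 2 ÷ 1.3420201 = 1.4902906.
Hence ρ(B_{ω*}) = 1.4902906 − 1 = 0.4902906.
9·ln10 = 20.7233; −ln(0.4902906) = 0.712757; m = ⌈20.7233/0.712757⌉ = ⌈29.075⌉ = 30.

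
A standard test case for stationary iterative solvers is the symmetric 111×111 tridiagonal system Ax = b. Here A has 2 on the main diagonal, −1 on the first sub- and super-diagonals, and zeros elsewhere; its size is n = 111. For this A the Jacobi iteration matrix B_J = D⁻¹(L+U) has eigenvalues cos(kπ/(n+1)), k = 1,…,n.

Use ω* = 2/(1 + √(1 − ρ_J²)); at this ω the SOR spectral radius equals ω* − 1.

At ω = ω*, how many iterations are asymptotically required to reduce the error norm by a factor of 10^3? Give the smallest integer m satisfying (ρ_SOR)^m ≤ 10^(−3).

½·tridiag(1,0,1) at n=111: λ_k = cos(kπ/112); max |λ| at k=1 ⇒ ρ_J = cos(π/112) ≈ 0.9996066.
√(1−ρ_J²) = |sin(π/112)| = 0.0280463
ω* = 2/(1 + 0.0280463) = 2/1.0280463 = 1.9454377.
[ρ_SOR] ω* − 1 = 0.9454377.
Need (0.9454377)^m ≤ 10^(−3): m ≥ 3·ln10/|ln 0.9454377| = 6.90776/0.0561073 = 123.117 ⇒ m = 124.

m = 124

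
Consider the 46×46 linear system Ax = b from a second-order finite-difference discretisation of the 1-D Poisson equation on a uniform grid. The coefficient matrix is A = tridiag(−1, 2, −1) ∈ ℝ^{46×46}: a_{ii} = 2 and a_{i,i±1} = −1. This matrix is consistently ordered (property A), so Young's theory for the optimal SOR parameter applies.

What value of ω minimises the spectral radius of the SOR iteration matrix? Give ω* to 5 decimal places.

B_J for the 46×46 system has eigenvalues cos(kπ/47); ρ_J = cos(π/47) = 0.99777.
√(1−ρ_J²) = |sin(π/47)| = 0.066793
So ω* = 2/1.066793 = 1.87478 (Young).
and ρ(B_{ω*}) = 1.87478 − 1 = 0.87478.

ω* = 1.87478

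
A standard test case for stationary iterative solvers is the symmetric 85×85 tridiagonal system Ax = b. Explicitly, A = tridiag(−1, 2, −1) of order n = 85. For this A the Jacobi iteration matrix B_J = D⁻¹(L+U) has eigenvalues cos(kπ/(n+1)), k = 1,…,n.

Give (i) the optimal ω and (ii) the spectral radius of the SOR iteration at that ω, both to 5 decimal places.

ω* = 1.92953, ρ_SOR = 0.92953

n=85: λ(B_J) = 1 − λ(A)/2 = cos(kπ/86); k=1 gives ρ_J = 0.99933.
root = sin(π/86) = 0.036522  (since 1−cos² = sin²).
Young: ω* = 2/(1+√(1−ρ_J²)) = 2/(1+0.036522) = 2/1.036522 = 1.92953.
[ρ_SOR] ω* − 1 = 0.92953.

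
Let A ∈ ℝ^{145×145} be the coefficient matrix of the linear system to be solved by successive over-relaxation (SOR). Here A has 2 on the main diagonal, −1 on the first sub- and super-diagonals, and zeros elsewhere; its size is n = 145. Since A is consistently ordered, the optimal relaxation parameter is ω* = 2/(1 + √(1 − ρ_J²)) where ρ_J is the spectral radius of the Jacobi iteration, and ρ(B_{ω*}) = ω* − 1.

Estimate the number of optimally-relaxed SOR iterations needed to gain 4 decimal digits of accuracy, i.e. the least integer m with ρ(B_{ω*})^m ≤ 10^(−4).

m = 215

[ρ_J] n=145: ρ(B_J) = cos(π/(n+1)) = cos(π/146) = 0.9997685.
√(1−ρ_J²) simplifies to sin(π/146) = 0.0215161.
ω* = 2/(1 + 0.0215161) = 2/1.0215161 = 1.9578742.
and ρ(B_{ω*}) = 1.9578742 − 1 = 0.9578742.
For 4 digits: m = 4·ln10 / (−ln 0.9578742) = 9.21034/0.0430388 = 214.001; round up → m = 215.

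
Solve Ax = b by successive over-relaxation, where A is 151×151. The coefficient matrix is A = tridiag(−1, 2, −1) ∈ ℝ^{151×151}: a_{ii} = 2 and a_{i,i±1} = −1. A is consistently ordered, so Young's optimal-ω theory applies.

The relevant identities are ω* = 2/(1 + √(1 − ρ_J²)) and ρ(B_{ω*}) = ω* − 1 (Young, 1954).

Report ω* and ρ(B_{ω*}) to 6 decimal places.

ω* = 1.959503, ρ_SOR = 0.959503

With n=151, ρ(Jacobi) = cos(π/152) = 0.999786.
1 − cos²(π/152) = sin²(π/152) ⇒ √(1−ρ_J²) = sin(π/152) = 0.0206669.
ω* = 2 / (1 + 0.0206669) = 2 / 1.0206669 ≈ 1.959503.
At ω = 1.959503 every |λ(B_ω)| = ω−1, so ρ_SOR = 0.959503.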